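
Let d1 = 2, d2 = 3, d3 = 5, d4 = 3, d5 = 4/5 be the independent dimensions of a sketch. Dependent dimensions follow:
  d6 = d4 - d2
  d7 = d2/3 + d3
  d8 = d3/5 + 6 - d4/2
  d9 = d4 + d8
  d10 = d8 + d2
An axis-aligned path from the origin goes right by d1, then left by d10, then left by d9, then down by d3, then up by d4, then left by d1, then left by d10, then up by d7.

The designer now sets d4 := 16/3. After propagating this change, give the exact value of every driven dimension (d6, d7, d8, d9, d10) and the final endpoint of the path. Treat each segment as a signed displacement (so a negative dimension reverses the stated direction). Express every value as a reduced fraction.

Apply edit: d4 := 16/3
  d6 = d4 - d2 = 7/3
  d7 = d2/3 + d3 = 6
  d8 = d3/5 + 6 - d4/2 = 13/3
  d9 = d4 + d8 = 29/3
  d10 = d8 + d2 = 22/3
Walk from origin (0, 0):
  seg 1: right by d1 = 2 → (2, 0)
  seg 2: left by d10 = 22/3 → (-16/3, 0)
  seg 3: left by d9 = 29/3 → (-15, 0)
  seg 4: down by d3 = 5 → (-15, -5)
  seg 5: up by d4 = 16/3 → (-15, 1/3)
  seg 6: left by d1 = 2 → (-17, 1/3)
  seg 7: left by d10 = 22/3 → (-73/3, 1/3)
  seg 8: up by d7 = 6 → (-73/3, 19/3)

d6 = 7/3
d7 = 6
d8 = 13/3
d9 = 29/3
d10 = 22/3
endpoint = (-73/3, 19/3)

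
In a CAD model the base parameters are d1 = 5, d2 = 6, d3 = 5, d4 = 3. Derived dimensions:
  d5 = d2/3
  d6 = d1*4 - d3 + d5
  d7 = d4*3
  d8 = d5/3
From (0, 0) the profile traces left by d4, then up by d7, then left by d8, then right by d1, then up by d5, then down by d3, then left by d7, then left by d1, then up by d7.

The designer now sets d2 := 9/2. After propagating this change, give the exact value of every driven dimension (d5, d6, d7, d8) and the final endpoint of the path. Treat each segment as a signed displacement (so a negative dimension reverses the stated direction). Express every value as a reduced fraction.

d5 = 3/2
d6 = 33/2
d7 = 9
d8 = 1/2
endpoint = (-25/2, 29/2)

Apply edit: d2 := 9/2
  d5 = d2/3 = 3/2
  d6 = d1*4 - d3 + d5 = 33/2
  d7 = d4*3 = 9
  d8 = d5/3 = 1/2
Walk from origin (0, 0):
  seg 1: left by d4 = 3 → (-3, 0)
  seg 2: up by d7 = 9 → (-3, 9)
  seg 3: left by d8 = 1/2 → (-7/2, 9)
  seg 4: right by d1 = 5 → (3/2, 9)
  seg 5: up by d5 = 3/2 → (3/2, 21/2)
  seg 6: down by d3 = 5 → (3/2, 11/2)
  seg 7: left by d7 = 9 → (-15/2, 11/2)
  seg 8: left by d1 = 5 → (-25/2, 11/2)
  seg 9: up by d7 = 9 → (-25/2, 29/2)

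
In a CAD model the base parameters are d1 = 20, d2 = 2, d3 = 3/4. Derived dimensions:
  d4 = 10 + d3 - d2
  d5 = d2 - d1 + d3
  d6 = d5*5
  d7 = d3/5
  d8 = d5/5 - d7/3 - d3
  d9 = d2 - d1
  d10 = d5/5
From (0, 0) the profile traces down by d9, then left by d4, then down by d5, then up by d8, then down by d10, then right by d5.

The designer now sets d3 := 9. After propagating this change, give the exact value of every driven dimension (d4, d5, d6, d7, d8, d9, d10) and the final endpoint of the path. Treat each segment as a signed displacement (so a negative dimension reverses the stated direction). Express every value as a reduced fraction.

Apply edit: d3 := 9
  d4 = 10 + d3 - d2 = 17
  d5 = d2 - d1 + d3 = -9
  d6 = d5*5 = -45
  d7 = d3/5 = 9/5
  d8 = d5/5 - d7/3 - d3 = -57/5
  d9 = d2 - d1 = -18
  d10 = d5/5 = -9/5
Walk from origin (0, 0):
  seg 1: down by d9 = -18 → (0, 18)
  seg 2: left by d4 = 17 → (-17, 18)
  seg 3: down by d5 = -9 → (-17, 27)
  seg 4: up by d8 = -57/5 → (-17, 78/5)
  seg 5: down by d10 = -9/5 → (-17, 87/5)
  seg 6: right by d5 = -9 → (-26, 87/5)

d4 = 17
d5 = -9
d6 = -45
d7 = 9/5
d8 = -57/5
d9 = -18
d10 = -9/5
endpoint = (-26, 87/5)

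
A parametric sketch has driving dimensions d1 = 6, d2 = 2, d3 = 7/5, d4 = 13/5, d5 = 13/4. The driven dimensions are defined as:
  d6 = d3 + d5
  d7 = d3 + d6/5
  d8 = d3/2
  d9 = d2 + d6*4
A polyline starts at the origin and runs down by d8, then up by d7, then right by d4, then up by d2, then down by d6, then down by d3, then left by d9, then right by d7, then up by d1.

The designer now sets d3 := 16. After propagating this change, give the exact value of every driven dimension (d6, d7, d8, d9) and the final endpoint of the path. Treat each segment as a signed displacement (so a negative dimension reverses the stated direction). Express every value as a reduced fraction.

d6 = 77/4
d7 = 397/20
d8 = 8
d9 = 79
endpoint = (-1131/20, -77/5)

Apply edit: d3 := 16
  d6 = d3 + d5 = 77/4
  d7 = d3 + d6/5 = 397/20
  d8 = d3/2 = 8
  d9 = d2 + d6*4 = 79
Walk from origin (0, 0):
  seg 1: down by d8 = 8 → (0, -8)
  seg 2: up by d7 = 397/20 → (0, 237/20)
  seg 3: right by d4 = 13/5 → (13/5, 237/20)
  seg 4: up by d2 = 2 → (13/5, 277/20)
  seg 5: down by d6 = 77/4 → (13/5, -27/5)
  seg 6: down by d3 = 16 → (13/5, -107/5)
  seg 7: left by d9 = 79 → (-382/5, -107/5)
  seg 8: right by d7 = 397/20 → (-1131/20, -107/5)
  seg 9: up by d1 = 6 → (-1131/20, -77/5)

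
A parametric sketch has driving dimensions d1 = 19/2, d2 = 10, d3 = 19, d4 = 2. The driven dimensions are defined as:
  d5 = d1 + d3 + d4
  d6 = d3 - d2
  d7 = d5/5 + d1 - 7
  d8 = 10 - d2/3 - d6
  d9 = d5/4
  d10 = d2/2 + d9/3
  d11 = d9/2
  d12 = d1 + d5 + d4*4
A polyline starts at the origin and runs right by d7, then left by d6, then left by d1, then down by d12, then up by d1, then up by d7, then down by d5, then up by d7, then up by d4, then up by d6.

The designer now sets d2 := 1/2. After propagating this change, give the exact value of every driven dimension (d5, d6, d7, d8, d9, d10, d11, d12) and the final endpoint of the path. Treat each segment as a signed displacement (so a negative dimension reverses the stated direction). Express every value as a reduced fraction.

d5 = 61/2
d6 = 37/2
d7 = 43/5
d8 = -26/3
d9 = 61/8
d10 = 67/24
d11 = 61/16
d12 = 48
endpoint = (-97/5, -313/10)

Apply edit: d2 := 1/2
  d5 = d1 + d3 + d4 = 61/2
  d6 = d3 - d2 = 37/2
  d7 = d5/5 + d1 - 7 = 43/5
  d8 = 10 - d2/3 - d6 = -26/3
  d9 = d5/4 = 61/8
  d10 = d2/2 + d9/3 = 67/24
  d11 = d9/2 = 61/16
  d12 = d1 + d5 + d4*4 = 48
Walk from origin (0, 0):
  seg 1: right by d7 = 43/5 → (43/5, 0)
  seg 2: left by d6 = 37/2 → (-99/10, 0)
  seg 3: left by d1 = 19/2 → (-97/5, 0)
  seg 4: down by d12 = 48 → (-97/5, -48)
  seg 5: up by d1 = 19/2 → (-97/5, -77/2)
  seg 6: up by d7 = 43/5 → (-97/5, -299/10)
  seg 7: down by d5 = 61/2 → (-97/5, -302/5)
  seg 8: up by d7 = 43/5 → (-97/5, -259/5)
  seg 9: up by d4 = 2 → (-97/5, -249/5)
  seg 10: up by d6 = 37/2 → (-97/5, -313/10)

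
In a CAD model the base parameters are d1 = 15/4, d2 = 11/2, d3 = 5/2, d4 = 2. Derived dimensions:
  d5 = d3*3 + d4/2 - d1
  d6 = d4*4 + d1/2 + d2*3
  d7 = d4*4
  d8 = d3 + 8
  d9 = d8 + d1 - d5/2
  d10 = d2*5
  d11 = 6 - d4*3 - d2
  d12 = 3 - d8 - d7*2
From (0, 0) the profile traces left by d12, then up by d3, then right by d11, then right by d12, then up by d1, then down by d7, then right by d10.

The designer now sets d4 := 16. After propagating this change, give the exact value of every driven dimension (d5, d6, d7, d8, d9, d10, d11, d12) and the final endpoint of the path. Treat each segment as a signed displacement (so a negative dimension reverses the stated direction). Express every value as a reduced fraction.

Apply edit: d4 := 16
  d5 = d3*3 + d4/2 - d1 = 47/4
  d6 = d4*4 + d1/2 + d2*3 = 659/8
  d7 = d4*4 = 64
  d8 = d3 + 8 = 21/2
  d9 = d8 + d1 - d5/2 = 67/8
  d10 = d2*5 = 55/2
  d11 = 6 - d4*3 - d2 = -95/2
  d12 = 3 - d8 - d7*2 = -271/2
Walk from origin (0, 0):
  seg 1: left by d12 = -271/2 → (271/2, 0)
  seg 2: up by d3 = 5/2 → (271/2, 5/2)
  seg 3: right by d11 = -95/2 → (88, 5/2)
  seg 4: right by d12 = -271/2 → (-95/2, 5/2)
  seg 5: up by d1 = 15/4 → (-95/2, 25/4)
  seg 6: down by d7 = 64 → (-95/2, -231/4)
  seg 7: right by d10 = 55/2 → (-20, -231/4)

d5 = 47/4
d6 = 659/8
d7 = 64
d8 = 21/2
d9 = 67/8
d10 = 55/2
d11 = -95/2
d12 = -271/2
endpoint = (-20, -231/4)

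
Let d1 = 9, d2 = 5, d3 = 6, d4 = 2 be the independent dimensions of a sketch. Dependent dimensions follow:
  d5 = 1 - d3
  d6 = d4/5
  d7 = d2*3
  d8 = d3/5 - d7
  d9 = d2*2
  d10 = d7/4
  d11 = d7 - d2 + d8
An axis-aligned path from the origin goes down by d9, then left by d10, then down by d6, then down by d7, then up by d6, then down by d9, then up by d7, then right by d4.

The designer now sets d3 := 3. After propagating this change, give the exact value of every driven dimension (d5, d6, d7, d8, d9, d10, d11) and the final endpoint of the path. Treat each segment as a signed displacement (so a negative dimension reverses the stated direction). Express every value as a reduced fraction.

d5 = -2
d6 = 2/5
d7 = 15
d8 = -72/5
d9 = 10
d10 = 15/4
d11 = -22/5
endpoint = (-7/4, -20)

Apply edit: d3 := 3
  d5 = 1 - d3 = -2
  d6 = d4/5 = 2/5
  d7 = d2*3 = 15
  d8 = d3/5 - d7 = -72/5
  d9 = d2*2 = 10
  d10 = d7/4 = 15/4
  d11 = d7 - d2 + d8 = -22/5
Walk from origin (0, 0):
  seg 1: down by d9 = 10 → (0, -10)
  seg 2: left by d10 = 15/4 → (-15/4, -10)
  seg 3: down by d6 = 2/5 → (-15/4, -52/5)
  seg 4: down by d7 = 15 → (-15/4, -127/5)
  seg 5: up by d6 = 2/5 → (-15/4, -25)
  seg 6: down by d9 = 10 → (-15/4, -35)
  seg 7: up by d7 = 15 → (-15/4, -20)
  seg 8: right by d4 = 2 → (-7/4, -20)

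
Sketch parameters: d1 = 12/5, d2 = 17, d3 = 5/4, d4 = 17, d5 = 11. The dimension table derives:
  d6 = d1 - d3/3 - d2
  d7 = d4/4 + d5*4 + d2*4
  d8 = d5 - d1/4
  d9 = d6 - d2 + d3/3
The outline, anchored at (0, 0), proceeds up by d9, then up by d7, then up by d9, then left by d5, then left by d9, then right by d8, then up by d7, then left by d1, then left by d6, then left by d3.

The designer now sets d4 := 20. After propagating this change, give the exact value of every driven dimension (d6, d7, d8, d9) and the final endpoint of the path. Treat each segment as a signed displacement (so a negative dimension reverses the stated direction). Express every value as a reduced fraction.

Apply edit: d4 := 20
  d6 = d1 - d3/3 - d2 = -901/60
  d7 = d4/4 + d5*4 + d2*4 = 117
  d8 = d5 - d1/4 = 52/5
  d9 = d6 - d2 + d3/3 = -158/5
Walk from origin (0, 0):
  seg 1: up by d9 = -158/5 → (0, -158/5)
  seg 2: up by d7 = 117 → (0, 427/5)
  seg 3: up by d9 = -158/5 → (0, 269/5)
  seg 4: left by d5 = 11 → (-11, 269/5)
  seg 5: left by d9 = -158/5 → (103/5, 269/5)
  seg 6: right by d8 = 52/5 → (31, 269/5)
  seg 7: up by d7 = 117 → (31, 854/5)
  seg 8: left by d1 = 12/5 → (143/5, 854/5)
  seg 9: left by d6 = -901/60 → (2617/60, 854/5)
  seg 10: left by d3 = 5/4 → (1271/30, 854/5)

d6 = -901/60
d7 = 117
d8 = 52/5
d9 = -158/5
endpoint = (1271/30, 854/5)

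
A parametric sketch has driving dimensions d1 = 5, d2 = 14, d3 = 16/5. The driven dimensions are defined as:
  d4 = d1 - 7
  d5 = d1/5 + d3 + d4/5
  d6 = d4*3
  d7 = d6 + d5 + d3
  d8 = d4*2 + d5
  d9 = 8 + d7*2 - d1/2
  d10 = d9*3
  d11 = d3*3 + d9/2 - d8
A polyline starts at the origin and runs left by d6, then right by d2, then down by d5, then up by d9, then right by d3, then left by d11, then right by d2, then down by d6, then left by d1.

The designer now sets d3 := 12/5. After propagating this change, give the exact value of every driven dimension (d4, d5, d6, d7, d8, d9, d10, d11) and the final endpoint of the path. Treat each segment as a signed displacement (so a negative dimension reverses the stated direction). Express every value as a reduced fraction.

Apply edit: d3 := 12/5
  d4 = d1 - 7 = -2
  d5 = d1/5 + d3 + d4/5 = 3
  d6 = d4*3 = -6
  d7 = d6 + d5 + d3 = -3/5
  d8 = d4*2 + d5 = -1
  d9 = 8 + d7*2 - d1/2 = 43/10
  d10 = d9*3 = 129/10
  d11 = d3*3 + d9/2 - d8 = 207/20
Walk from origin (0, 0):
  seg 1: left by d6 = -6 → (6, 0)
  seg 2: right by d2 = 14 → (20, 0)
  seg 3: down by d5 = 3 → (20, -3)
  seg 4: up by d9 = 43/10 → (20, 13/10)
  seg 5: right by d3 = 12/5 → (112/5, 13/10)
  seg 6: left by d11 = 207/20 → (241/20, 13/10)
  seg 7: right by d2 = 14 → (521/20, 13/10)
  seg 8: down by d6 = -6 → (521/20, 73/10)
  seg 9: left by d1 = 5 → (421/20, 73/10)

d4 = -2
d5 = 3
d6 = -6
d7 = -3/5
d8 = -1
d9 = 43/10
d10 = 129/10
d11 = 207/20
endpoint = (421/20, 73/10)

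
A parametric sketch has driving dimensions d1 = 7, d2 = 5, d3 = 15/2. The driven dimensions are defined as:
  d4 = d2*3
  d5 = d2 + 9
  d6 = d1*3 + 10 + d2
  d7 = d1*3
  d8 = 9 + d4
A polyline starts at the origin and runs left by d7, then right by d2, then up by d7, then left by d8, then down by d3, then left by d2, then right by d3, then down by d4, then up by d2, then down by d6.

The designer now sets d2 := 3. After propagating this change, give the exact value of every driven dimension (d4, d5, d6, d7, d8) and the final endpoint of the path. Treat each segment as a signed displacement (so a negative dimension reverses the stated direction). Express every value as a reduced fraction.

Apply edit: d2 := 3
  d4 = d2*3 = 9
  d5 = d2 + 9 = 12
  d6 = d1*3 + 10 + d2 = 34
  d7 = d1*3 = 21
  d8 = 9 + d4 = 18
Walk from origin (0, 0):
  seg 1: left by d7 = 21 → (-21, 0)
  seg 2: right by d2 = 3 → (-18, 0)
  seg 3: up by d7 = 21 → (-18, 21)
  seg 4: left by d8 = 18 → (-36, 21)
  seg 5: down by d3 = 15/2 → (-36, 27/2)
  seg 6: left by d2 = 3 → (-39, 27/2)
  seg 7: right by d3 = 15/2 → (-63/2, 27/2)
  seg 8: down by d4 = 9 → (-63/2, 9/2)
  seg 9: up by d2 = 3 → (-63/2, 15/2)
  seg 10: down by d6 = 34 → (-63/2, -53/2)

d4 = 9
d5 = 12
d6 = 34
d7 = 21
d8 = 18
endpoint = (-63/2, -53/2)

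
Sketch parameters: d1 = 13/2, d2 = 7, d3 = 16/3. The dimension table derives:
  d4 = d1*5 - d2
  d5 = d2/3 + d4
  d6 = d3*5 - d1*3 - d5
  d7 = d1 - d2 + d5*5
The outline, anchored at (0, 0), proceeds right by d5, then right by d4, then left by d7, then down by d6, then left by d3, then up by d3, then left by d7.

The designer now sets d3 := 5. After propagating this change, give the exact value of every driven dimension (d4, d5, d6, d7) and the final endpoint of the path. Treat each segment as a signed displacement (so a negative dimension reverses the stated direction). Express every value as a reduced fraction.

d4 = 51/2
d5 = 167/6
d6 = -67/3
d7 = 416/3
endpoint = (-229, 82/3)

Apply edit: d3 := 5
  d4 = d1*5 - d2 = 51/2
  d5 = d2/3 + d4 = 167/6
  d6 = d3*5 - d1*3 - d5 = -67/3
  d7 = d1 - d2 + d5*5 = 416/3
Walk from origin (0, 0):
  seg 1: right by d5 = 167/6 → (167/6, 0)
  seg 2: right by d4 = 51/2 → (160/3, 0)
  seg 3: left by d7 = 416/3 → (-256/3, 0)
  seg 4: down by d6 = -67/3 → (-256/3, 67/3)
  seg 5: left by d3 = 5 → (-271/3, 67/3)
  seg 6: up by d3 = 5 → (-271/3, 82/3)
  seg 7: left by d7 = 416/3 → (-229, 82/3)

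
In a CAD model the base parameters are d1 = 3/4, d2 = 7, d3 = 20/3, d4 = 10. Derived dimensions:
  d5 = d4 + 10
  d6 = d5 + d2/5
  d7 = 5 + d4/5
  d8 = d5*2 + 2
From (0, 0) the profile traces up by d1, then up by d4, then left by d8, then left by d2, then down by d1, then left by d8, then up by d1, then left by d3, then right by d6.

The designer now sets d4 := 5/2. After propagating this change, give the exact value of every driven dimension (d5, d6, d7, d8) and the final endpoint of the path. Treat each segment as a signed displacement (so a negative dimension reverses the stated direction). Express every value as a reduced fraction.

Apply edit: d4 := 5/2
  d5 = d4 + 10 = 25/2
  d6 = d5 + d2/5 = 139/10
  d7 = 5 + d4/5 = 11/2
  d8 = d5*2 + 2 = 27
Walk from origin (0, 0):
  seg 1: up by d1 = 3/4 → (0, 3/4)
  seg 2: up by d4 = 5/2 → (0, 13/4)
  seg 3: left by d8 = 27 → (-27, 13/4)
  seg 4: left by d2 = 7 → (-34, 13/4)
  seg 5: down by d1 = 3/4 → (-34, 5/2)
  seg 6: left by d8 = 27 → (-61, 5/2)
  seg 7: up by d1 = 3/4 → (-61, 13/4)
  seg 8: left by d3 = 20/3 → (-203/3, 13/4)
  seg 9: right by d6 = 139/10 → (-1613/30, 13/4)

d5 = 25/2
d6 = 139/10
d7 = 11/2
d8 = 27
endpoint = (-1613/30, 13/4)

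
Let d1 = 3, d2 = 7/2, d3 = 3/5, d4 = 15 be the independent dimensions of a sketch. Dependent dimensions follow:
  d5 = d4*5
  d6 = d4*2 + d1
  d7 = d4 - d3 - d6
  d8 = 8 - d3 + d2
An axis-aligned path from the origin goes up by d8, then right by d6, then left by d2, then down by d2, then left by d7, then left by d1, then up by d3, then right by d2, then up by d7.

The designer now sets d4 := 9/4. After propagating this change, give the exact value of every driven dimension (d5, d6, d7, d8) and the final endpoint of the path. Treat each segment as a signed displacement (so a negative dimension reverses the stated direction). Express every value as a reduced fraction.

Apply edit: d4 := 9/4
  d5 = d4*5 = 45/4
  d6 = d4*2 + d1 = 15/2
  d7 = d4 - d3 - d6 = -117/20
  d8 = 8 - d3 + d2 = 109/10
Walk from origin (0, 0):
  seg 1: up by d8 = 109/10 → (0, 109/10)
  seg 2: right by d6 = 15/2 → (15/2, 109/10)
  seg 3: left by d2 = 7/2 → (4, 109/10)
  seg 4: down by d2 = 7/2 → (4, 37/5)
  seg 5: left by d7 = -117/20 → (197/20, 37/5)
  seg 6: left by d1 = 3 → (137/20, 37/5)
  seg 7: up by d3 = 3/5 → (137/20, 8)
  seg 8: right by d2 = 7/2 → (207/20, 8)
  seg 9: up by d7 = -117/20 → (207/20, 43/20)

d5 = 45/4
d6 = 15/2
d7 = -117/20
d8 = 109/10
endpoint = (207/20, 43/20)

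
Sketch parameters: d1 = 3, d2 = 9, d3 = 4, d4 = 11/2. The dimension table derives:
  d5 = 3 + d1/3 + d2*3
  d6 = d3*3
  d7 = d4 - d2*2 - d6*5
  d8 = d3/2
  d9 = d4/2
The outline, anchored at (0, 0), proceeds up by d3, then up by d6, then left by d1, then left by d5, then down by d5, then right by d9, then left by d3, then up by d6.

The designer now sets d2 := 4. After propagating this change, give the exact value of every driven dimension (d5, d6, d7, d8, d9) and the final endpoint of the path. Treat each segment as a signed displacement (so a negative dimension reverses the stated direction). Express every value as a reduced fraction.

Apply edit: d2 := 4
  d5 = 3 + d1/3 + d2*3 = 16
  d6 = d3*3 = 12
  d7 = d4 - d2*2 - d6*5 = -125/2
  d8 = d3/2 = 2
  d9 = d4/2 = 11/4
Walk from origin (0, 0):
  seg 1: up by d3 = 4 → (0, 4)
  seg 2: up by d6 = 12 → (0, 16)
  seg 3: left by d1 = 3 → (-3, 16)
  seg 4: left by d5 = 16 → (-19, 16)
  seg 5: down by d5 = 16 → (-19, 0)
  seg 6: right by d9 = 11/4 → (-65/4, 0)
  seg 7: left by d3 = 4 → (-81/4, 0)
  seg 8: up by d6 = 12 → (-81/4, 12)

d5 = 16
d6 = 12
d7 = -125/2
d8 = 2
d9 = 11/4
endpoint = (-81/4, 12)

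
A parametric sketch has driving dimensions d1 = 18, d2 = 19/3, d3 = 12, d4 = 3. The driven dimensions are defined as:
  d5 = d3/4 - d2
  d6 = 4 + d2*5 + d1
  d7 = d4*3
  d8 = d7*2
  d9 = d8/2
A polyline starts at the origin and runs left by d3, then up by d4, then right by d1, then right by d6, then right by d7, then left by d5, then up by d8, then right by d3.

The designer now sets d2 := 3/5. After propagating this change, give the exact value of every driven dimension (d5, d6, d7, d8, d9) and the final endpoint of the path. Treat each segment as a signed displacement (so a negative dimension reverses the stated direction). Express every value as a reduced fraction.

Apply edit: d2 := 3/5
  d5 = d3/4 - d2 = 12/5
  d6 = 4 + d2*5 + d1 = 25
  d7 = d4*3 = 9
  d8 = d7*2 = 18
  d9 = d8/2 = 9
Walk from origin (0, 0):
  seg 1: left by d3 = 12 → (-12, 0)
  seg 2: up by d4 = 3 → (-12, 3)
  seg 3: right by d1 = 18 → (6, 3)
  seg 4: right by d6 = 25 → (31, 3)
  seg 5: right by d7 = 9 → (40, 3)
  seg 6: left by d5 = 12/5 → (188/5, 3)
  seg 7: up by d8 = 18 → (188/5, 21)
  seg 8: right by d3 = 12 → (248/5, 21)

d5 = 12/5
d6 = 25
d7 = 9
d8 = 18
d9 = 9
endpoint = (248/5, 21)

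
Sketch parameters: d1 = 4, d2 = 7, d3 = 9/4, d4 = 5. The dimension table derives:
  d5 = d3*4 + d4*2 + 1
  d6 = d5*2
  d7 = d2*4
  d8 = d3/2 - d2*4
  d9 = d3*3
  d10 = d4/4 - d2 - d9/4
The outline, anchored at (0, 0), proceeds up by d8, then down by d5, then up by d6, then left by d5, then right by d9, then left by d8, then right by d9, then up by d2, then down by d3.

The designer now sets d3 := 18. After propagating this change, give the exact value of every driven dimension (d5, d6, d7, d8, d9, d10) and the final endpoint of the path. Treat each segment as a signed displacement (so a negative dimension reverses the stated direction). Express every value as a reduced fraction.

d5 = 83
d6 = 166
d7 = 28
d8 = -19
d9 = 54
d10 = -77/4
endpoint = (44, 53)

Apply edit: d3 := 18
  d5 = d3*4 + d4*2 + 1 = 83
  d6 = d5*2 = 166
  d7 = d2*4 = 28
  d8 = d3/2 - d2*4 = -19
  d9 = d3*3 = 54
  d10 = d4/4 - d2 - d9/4 = -77/4
Walk from origin (0, 0):
  seg 1: up by d8 = -19 → (0, -19)
  seg 2: down by d5 = 83 → (0, -102)
  seg 3: up by d6 = 166 → (0, 64)
  seg 4: left by d5 = 83 → (-83, 64)
  seg 5: right by d9 = 54 → (-29, 64)
  seg 6: left by d8 = -19 → (-10, 64)
  seg 7: right by d9 = 54 → (44, 64)
  seg 8: up by d2 = 7 → (44, 71)
  seg 9: down by d3 = 18 → (44, 53)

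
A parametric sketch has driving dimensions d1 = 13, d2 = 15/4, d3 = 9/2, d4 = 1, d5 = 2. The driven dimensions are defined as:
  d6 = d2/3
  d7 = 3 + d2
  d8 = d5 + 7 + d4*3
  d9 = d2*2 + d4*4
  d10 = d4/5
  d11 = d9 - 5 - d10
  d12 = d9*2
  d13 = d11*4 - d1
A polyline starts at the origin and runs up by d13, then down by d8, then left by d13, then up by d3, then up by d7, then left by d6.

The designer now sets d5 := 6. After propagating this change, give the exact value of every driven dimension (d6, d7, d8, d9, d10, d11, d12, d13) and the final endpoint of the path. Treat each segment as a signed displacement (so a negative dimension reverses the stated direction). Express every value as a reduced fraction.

Apply edit: d5 := 6
  d6 = d2/3 = 5/4
  d7 = 3 + d2 = 27/4
  d8 = d5 + 7 + d4*3 = 16
  d9 = d2*2 + d4*4 = 23/2
  d10 = d4/5 = 1/5
  d11 = d9 - 5 - d10 = 63/10
  d12 = d9*2 = 23
  d13 = d11*4 - d1 = 61/5
Walk from origin (0, 0):
  seg 1: up by d13 = 61/5 → (0, 61/5)
  seg 2: down by d8 = 16 → (0, -19/5)
  seg 3: left by d13 = 61/5 → (-61/5, -19/5)
  seg 4: up by d3 = 9/2 → (-61/5, 7/10)
  seg 5: up by d7 = 27/4 → (-61/5, 149/20)
  seg 6: left by d6 = 5/4 → (-269/20, 149/20)

d6 = 5/4
d7 = 27/4
d8 = 16
d9 = 23/2
d10 = 1/5
d11 = 63/10
d12 = 23
d13 = 61/5
endpoint = (-269/20, 149/20)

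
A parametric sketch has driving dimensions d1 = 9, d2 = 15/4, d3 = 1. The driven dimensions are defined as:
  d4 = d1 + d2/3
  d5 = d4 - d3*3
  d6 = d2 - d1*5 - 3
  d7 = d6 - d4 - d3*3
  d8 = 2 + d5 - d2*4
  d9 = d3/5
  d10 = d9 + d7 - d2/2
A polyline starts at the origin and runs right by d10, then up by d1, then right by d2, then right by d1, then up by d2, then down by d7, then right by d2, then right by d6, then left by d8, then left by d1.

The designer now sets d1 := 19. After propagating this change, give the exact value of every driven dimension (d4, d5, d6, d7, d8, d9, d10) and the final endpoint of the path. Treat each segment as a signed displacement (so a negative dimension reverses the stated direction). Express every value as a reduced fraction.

Apply edit: d1 := 19
  d4 = d1 + d2/3 = 81/4
  d5 = d4 - d3*3 = 69/4
  d6 = d2 - d1*5 - 3 = -377/4
  d7 = d6 - d4 - d3*3 = -235/2
  d8 = 2 + d5 - d2*4 = 17/4
  d9 = d3/5 = 1/5
  d10 = d9 + d7 - d2/2 = -4767/40
Walk from origin (0, 0):
  seg 1: right by d10 = -4767/40 → (-4767/40, 0)
  seg 2: up by d1 = 19 → (-4767/40, 19)
  seg 3: right by d2 = 15/4 → (-4617/40, 19)
  seg 4: right by d1 = 19 → (-3857/40, 19)
  seg 5: up by d2 = 15/4 → (-3857/40, 91/4)
  seg 6: down by d7 = -235/2 → (-3857/40, 561/4)
  seg 7: right by d2 = 15/4 → (-3707/40, 561/4)
  seg 8: right by d6 = -377/4 → (-7477/40, 561/4)
  seg 9: left by d8 = 17/4 → (-7647/40, 561/4)
  seg 10: left by d1 = 19 → (-8407/40, 561/4)

d4 = 81/4
d5 = 69/4
d6 = -377/4
d7 = -235/2
d8 = 17/4
d9 = 1/5
d10 = -4767/40
endpoint = (-8407/40, 561/4)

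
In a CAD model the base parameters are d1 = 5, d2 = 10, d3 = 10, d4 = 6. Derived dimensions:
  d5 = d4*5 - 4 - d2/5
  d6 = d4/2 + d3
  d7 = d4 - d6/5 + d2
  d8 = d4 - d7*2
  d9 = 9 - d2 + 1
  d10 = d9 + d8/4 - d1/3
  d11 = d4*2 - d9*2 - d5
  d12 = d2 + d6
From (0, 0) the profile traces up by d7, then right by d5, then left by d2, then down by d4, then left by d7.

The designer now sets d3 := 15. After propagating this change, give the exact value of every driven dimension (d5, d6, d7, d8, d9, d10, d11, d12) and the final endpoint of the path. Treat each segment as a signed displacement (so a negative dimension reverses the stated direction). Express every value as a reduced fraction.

d5 = 24
d6 = 18
d7 = 62/5
d8 = -94/5
d9 = 0
d10 = -191/30
d11 = -12
d12 = 28
endpoint = (8/5, 32/5)

Apply edit: d3 := 15
  d5 = d4*5 - 4 - d2/5 = 24
  d6 = d4/2 + d3 = 18
  d7 = d4 - d6/5 + d2 = 62/5
  d8 = d4 - d7*2 = -94/5
  d9 = 9 - d2 + 1 = 0
  d10 = d9 + d8/4 - d1/3 = -191/30
  d11 = d4*2 - d9*2 - d5 = -12
  d12 = d2 + d6 = 28
Walk from origin (0, 0):
  seg 1: up by d7 = 62/5 → (0, 62/5)
  seg 2: right by d5 = 24 → (24, 62/5)
  seg 3: left by d2 = 10 → (14, 62/5)
  seg 4: down by d4 = 6 → (14, 32/5)
  seg 5: left by d7 = 62/5 → (8/5, 32/5)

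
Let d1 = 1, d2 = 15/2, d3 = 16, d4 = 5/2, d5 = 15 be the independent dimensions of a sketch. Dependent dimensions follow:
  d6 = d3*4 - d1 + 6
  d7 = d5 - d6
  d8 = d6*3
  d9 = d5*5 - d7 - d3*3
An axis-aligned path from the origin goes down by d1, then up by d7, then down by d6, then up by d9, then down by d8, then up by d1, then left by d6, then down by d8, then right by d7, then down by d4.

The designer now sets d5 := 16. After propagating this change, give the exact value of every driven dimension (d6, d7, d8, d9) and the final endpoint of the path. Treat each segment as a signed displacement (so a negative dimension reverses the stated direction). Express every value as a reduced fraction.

d6 = 69
d7 = -53
d8 = 207
d9 = 85
endpoint = (-122, -907/2)

Apply edit: d5 := 16
  d6 = d3*4 - d1 + 6 = 69
  d7 = d5 - d6 = -53
  d8 = d6*3 = 207
  d9 = d5*5 - d7 - d3*3 = 85
Walk from origin (0, 0):
  seg 1: down by d1 = 1 → (0, -1)
  seg 2: up by d7 = -53 → (0, -54)
  seg 3: down by d6 = 69 → (0, -123)
  seg 4: up by d9 = 85 → (0, -38)
  seg 5: down by d8 = 207 → (0, -245)
  seg 6: up by d1 = 1 → (0, -244)
  seg 7: left by d6 = 69 → (-69, -244)
  seg 8: down by d8 = 207 → (-69, -451)
  seg 9: right by d7 = -53 → (-122, -451)
  seg 10: down by d4 = 5/2 → (-122, -907/2)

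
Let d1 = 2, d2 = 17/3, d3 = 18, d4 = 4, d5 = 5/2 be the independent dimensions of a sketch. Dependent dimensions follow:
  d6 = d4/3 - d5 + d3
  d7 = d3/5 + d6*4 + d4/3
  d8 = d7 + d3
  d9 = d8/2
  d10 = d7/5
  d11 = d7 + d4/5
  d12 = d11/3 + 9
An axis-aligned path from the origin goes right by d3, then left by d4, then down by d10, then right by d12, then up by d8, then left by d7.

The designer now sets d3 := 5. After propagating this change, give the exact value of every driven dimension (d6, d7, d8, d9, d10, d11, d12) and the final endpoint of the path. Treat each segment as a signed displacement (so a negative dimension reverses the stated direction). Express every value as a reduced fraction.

d6 = 23/6
d7 = 53/3
d8 = 68/3
d9 = 34/3
d10 = 53/15
d11 = 277/15
d12 = 682/45
endpoint = (-68/45, 287/15)

Apply edit: d3 := 5
  d6 = d4/3 - d5 + d3 = 23/6
  d7 = d3/5 + d6*4 + d4/3 = 53/3
  d8 = d7 + d3 = 68/3
  d9 = d8/2 = 34/3
  d10 = d7/5 = 53/15
  d11 = d7 + d4/5 = 277/15
  d12 = d11/3 + 9 = 682/45
Walk from origin (0, 0):
  seg 1: right by d3 = 5 → (5, 0)
  seg 2: left by d4 = 4 → (1, 0)
  seg 3: down by d10 = 53/15 → (1, -53/15)
  seg 4: right by d12 = 682/45 → (727/45, -53/15)
  seg 5: up by d8 = 68/3 → (727/45, 287/15)
  seg 6: left by d7 = 53/3 → (-68/45, 287/15)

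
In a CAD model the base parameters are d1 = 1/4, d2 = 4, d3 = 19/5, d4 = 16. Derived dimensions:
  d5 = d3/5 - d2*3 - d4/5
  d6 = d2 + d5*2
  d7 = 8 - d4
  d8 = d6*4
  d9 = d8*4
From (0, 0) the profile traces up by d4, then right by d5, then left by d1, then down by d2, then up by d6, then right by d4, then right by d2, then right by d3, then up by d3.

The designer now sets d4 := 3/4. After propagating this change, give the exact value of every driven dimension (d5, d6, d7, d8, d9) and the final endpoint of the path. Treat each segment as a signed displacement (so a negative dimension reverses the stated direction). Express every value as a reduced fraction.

Apply edit: d4 := 3/4
  d5 = d3/5 - d2*3 - d4/5 = -1139/100
  d6 = d2 + d5*2 = -939/50
  d7 = 8 - d4 = 29/4
  d8 = d6*4 = -1878/25
  d9 = d8*4 = -7512/25
Walk from origin (0, 0):
  seg 1: up by d4 = 3/4 → (0, 3/4)
  seg 2: right by d5 = -1139/100 → (-1139/100, 3/4)
  seg 3: left by d1 = 1/4 → (-291/25, 3/4)
  seg 4: down by d2 = 4 → (-291/25, -13/4)
  seg 5: up by d6 = -939/50 → (-291/25, -2203/100)
  seg 6: right by d4 = 3/4 → (-1089/100, -2203/100)
  seg 7: right by d2 = 4 → (-689/100, -2203/100)
  seg 8: right by d3 = 19/5 → (-309/100, -2203/100)
  seg 9: up by d3 = 19/5 → (-309/100, -1823/100)

d5 = -1139/100
d6 = -939/50
d7 = 29/4
d8 = -1878/25
d9 = -7512/25
endpoint = (-309/100, -1823/100)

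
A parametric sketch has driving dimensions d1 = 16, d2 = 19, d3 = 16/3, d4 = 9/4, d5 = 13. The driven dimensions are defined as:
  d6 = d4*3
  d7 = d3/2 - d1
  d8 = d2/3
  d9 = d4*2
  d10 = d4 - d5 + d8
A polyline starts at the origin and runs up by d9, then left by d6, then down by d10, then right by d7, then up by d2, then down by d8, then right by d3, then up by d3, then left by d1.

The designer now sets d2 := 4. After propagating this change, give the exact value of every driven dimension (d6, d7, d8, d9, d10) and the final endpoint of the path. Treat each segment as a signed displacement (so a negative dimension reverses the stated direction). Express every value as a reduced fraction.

Apply edit: d2 := 4
  d6 = d4*3 = 27/4
  d7 = d3/2 - d1 = -40/3
  d8 = d2/3 = 4/3
  d9 = d4*2 = 9/2
  d10 = d4 - d5 + d8 = -113/12
Walk from origin (0, 0):
  seg 1: up by d9 = 9/2 → (0, 9/2)
  seg 2: left by d6 = 27/4 → (-27/4, 9/2)
  seg 3: down by d10 = -113/12 → (-27/4, 167/12)
  seg 4: right by d7 = -40/3 → (-241/12, 167/12)
  seg 5: up by d2 = 4 → (-241/12, 215/12)
  seg 6: down by d8 = 4/3 → (-241/12, 199/12)
  seg 7: right by d3 = 16/3 → (-59/4, 199/12)
  seg 8: up by d3 = 16/3 → (-59/4, 263/12)
  seg 9: left by d1 = 16 → (-123/4, 263/12)

d6 = 27/4
d7 = -40/3
d8 = 4/3
d9 = 9/2
d10 = -113/12
endpoint = (-123/4, 263/12)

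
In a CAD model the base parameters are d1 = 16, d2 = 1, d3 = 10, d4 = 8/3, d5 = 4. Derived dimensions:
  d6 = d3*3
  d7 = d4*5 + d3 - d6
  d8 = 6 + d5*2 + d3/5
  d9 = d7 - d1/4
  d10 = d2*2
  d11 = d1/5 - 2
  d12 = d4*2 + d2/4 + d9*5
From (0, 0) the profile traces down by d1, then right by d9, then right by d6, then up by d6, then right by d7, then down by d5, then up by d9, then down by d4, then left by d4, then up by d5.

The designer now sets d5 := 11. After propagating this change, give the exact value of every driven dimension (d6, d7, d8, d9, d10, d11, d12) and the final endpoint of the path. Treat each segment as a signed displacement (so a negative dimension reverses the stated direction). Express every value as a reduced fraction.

Apply edit: d5 := 11
  d6 = d3*3 = 30
  d7 = d4*5 + d3 - d6 = -20/3
  d8 = 6 + d5*2 + d3/5 = 30
  d9 = d7 - d1/4 = -32/3
  d10 = d2*2 = 2
  d11 = d1/5 - 2 = 6/5
  d12 = d4*2 + d2/4 + d9*5 = -191/4
Walk from origin (0, 0):
  seg 1: down by d1 = 16 → (0, -16)
  seg 2: right by d9 = -32/3 → (-32/3, -16)
  seg 3: right by d6 = 30 → (58/3, -16)
  seg 4: up by d6 = 30 → (58/3, 14)
  seg 5: right by d7 = -20/3 → (38/3, 14)
  seg 6: down by d5 = 11 → (38/3, 3)
  seg 7: up by d9 = -32/3 → (38/3, -23/3)
  seg 8: down by d4 = 8/3 → (38/3, -31/3)
  seg 9: left by d4 = 8/3 → (10, -31/3)
  seg 10: up by d5 = 11 → (10, 2/3)

d6 = 30
d7 = -20/3
d8 = 30
d9 = -32/3
d10 = 2
d11 = 6/5
d12 = -191/4
endpoint = (10, 2/3)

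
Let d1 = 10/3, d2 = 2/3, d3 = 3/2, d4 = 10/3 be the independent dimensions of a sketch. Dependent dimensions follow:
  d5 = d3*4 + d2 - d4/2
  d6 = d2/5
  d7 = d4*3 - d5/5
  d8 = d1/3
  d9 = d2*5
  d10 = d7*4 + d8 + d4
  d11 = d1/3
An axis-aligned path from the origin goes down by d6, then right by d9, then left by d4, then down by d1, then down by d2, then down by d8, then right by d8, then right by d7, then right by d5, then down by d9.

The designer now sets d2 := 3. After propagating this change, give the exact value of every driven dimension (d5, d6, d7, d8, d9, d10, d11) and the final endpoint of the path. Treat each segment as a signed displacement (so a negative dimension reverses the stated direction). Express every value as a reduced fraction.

Apply edit: d2 := 3
  d5 = d3*4 + d2 - d4/2 = 22/3
  d6 = d2/5 = 3/5
  d7 = d4*3 - d5/5 = 128/15
  d8 = d1/3 = 10/9
  d9 = d2*5 = 15
  d10 = d7*4 + d8 + d4 = 1736/45
  d11 = d1/3 = 10/9
Walk from origin (0, 0):
  seg 1: down by d6 = 3/5 → (0, -3/5)
  seg 2: right by d9 = 15 → (15, -3/5)
  seg 3: left by d4 = 10/3 → (35/3, -3/5)
  seg 4: down by d1 = 10/3 → (35/3, -59/15)
  seg 5: down by d2 = 3 → (35/3, -104/15)
  seg 6: down by d8 = 10/9 → (35/3, -362/45)
  seg 7: right by d8 = 10/9 → (115/9, -362/45)
  seg 8: right by d7 = 128/15 → (959/45, -362/45)
  seg 9: right by d5 = 22/3 → (1289/45, -362/45)
  seg 10: down by d9 = 15 → (1289/45, -1037/45)

d5 = 22/3
d6 = 3/5
d7 = 128/15
d8 = 10/9
d9 = 15
d10 = 1736/45
d11 = 10/9
endpoint = (1289/45, -1037/45)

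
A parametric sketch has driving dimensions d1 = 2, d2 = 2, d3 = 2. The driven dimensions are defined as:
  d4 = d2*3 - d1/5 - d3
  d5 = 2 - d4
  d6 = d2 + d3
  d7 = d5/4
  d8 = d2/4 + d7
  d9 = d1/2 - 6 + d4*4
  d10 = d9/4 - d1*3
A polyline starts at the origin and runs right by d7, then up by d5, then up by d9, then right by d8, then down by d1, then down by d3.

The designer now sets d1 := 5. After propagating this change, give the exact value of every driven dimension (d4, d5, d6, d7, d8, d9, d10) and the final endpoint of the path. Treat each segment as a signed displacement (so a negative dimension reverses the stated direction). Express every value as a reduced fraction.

Apply edit: d1 := 5
  d4 = d2*3 - d1/5 - d3 = 3
  d5 = 2 - d4 = -1
  d6 = d2 + d3 = 4
  d7 = d5/4 = -1/4
  d8 = d2/4 + d7 = 1/4
  d9 = d1/2 - 6 + d4*4 = 17/2
  d10 = d9/4 - d1*3 = -103/8
Walk from origin (0, 0):
  seg 1: right by d7 = -1/4 → (-1/4, 0)
  seg 2: up by d5 = -1 → (-1/4, -1)
  seg 3: up by d9 = 17/2 → (-1/4, 15/2)
  seg 4: right by d8 = 1/4 → (0, 15/2)
  seg 5: down by d1 = 5 → (0, 5/2)
  seg 6: down by d3 = 2 → (0, 1/2)

d4 = 3
d5 = -1
d6 = 4
d7 = -1/4
d8 = 1/4
d9 = 17/2
d10 = -103/8
endpoint = (0, 1/2)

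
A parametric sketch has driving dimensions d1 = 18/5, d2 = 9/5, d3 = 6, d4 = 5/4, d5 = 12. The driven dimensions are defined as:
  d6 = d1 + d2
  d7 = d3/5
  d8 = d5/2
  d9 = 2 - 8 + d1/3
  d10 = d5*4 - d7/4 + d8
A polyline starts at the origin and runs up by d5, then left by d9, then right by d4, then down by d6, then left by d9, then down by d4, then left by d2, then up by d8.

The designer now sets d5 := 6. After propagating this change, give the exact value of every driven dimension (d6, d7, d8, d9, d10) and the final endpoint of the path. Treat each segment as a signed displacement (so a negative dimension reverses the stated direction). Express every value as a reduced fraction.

Apply edit: d5 := 6
  d6 = d1 + d2 = 27/5
  d7 = d3/5 = 6/5
  d8 = d5/2 = 3
  d9 = 2 - 8 + d1/3 = -24/5
  d10 = d5*4 - d7/4 + d8 = 267/10
Walk from origin (0, 0):
  seg 1: up by d5 = 6 → (0, 6)
  seg 2: left by d9 = -24/5 → (24/5, 6)
  seg 3: right by d4 = 5/4 → (121/20, 6)
  seg 4: down by d6 = 27/5 → (121/20, 3/5)
  seg 5: left by d9 = -24/5 → (217/20, 3/5)
  seg 6: down by d4 = 5/4 → (217/20, -13/20)
  seg 7: left by d2 = 9/5 → (181/20, -13/20)
  seg 8: up by d8 = 3 → (181/20, 47/20)

d6 = 27/5
d7 = 6/5
d8 = 3
d9 = -24/5
d10 = 267/10
endpoint = (181/20, 47/20)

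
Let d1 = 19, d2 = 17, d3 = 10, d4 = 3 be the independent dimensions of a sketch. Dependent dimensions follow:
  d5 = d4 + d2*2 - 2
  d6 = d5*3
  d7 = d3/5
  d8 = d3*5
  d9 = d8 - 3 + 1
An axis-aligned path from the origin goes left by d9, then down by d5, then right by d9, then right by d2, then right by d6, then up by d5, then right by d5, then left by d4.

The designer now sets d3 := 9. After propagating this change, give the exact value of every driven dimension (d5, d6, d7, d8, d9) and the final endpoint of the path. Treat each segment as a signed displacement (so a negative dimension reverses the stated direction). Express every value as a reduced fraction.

Apply edit: d3 := 9
  d5 = d4 + d2*2 - 2 = 35
  d6 = d5*3 = 105
  d7 = d3/5 = 9/5
  d8 = d3*5 = 45
  d9 = d8 - 3 + 1 = 43
Walk from origin (0, 0):
  seg 1: left by d9 = 43 → (-43, 0)
  seg 2: down by d5 = 35 → (-43, -35)
  seg 3: right by d9 = 43 → (0, -35)
  seg 4: right by d2 = 17 → (17, -35)
  seg 5: right by d6 = 105 → (122, -35)
  seg 6: up by d5 = 35 → (122, 0)
  seg 7: right by d5 = 35 → (157, 0)
  seg 8: left by d4 = 3 → (154, 0)

d5 = 35
d6 = 105
d7 = 9/5
d8 = 45
d9 = 43
endpoint = (154, 0)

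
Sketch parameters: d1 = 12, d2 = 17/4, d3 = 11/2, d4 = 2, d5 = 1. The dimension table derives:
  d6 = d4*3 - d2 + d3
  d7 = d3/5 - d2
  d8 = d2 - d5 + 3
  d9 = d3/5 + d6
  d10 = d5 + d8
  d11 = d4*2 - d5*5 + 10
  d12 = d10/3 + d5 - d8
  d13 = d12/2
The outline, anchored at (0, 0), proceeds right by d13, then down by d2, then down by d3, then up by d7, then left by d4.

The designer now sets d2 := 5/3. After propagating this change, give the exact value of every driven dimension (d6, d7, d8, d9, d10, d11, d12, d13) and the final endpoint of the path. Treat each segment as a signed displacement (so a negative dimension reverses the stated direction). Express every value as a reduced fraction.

d6 = 59/6
d7 = -17/30
d8 = 11/3
d9 = 164/15
d10 = 14/3
d11 = 9
d12 = -10/9
d13 = -5/9
endpoint = (-23/9, -116/15)

Apply edit: d2 := 5/3
  d6 = d4*3 - d2 + d3 = 59/6
  d7 = d3/5 - d2 = -17/30
  d8 = d2 - d5 + 3 = 11/3
  d9 = d3/5 + d6 = 164/15
  d10 = d5 + d8 = 14/3
  d11 = d4*2 - d5*5 + 10 = 9
  d12 = d10/3 + d5 - d8 = -10/9
  d13 = d12/2 = -5/9
Walk from origin (0, 0):
  seg 1: right by d13 = -5/9 → (-5/9, 0)
  seg 2: down by d2 = 5/3 → (-5/9, -5/3)
  seg 3: down by d3 = 11/2 → (-5/9, -43/6)
  seg 4: up by d7 = -17/30 → (-5/9, -116/15)
  seg 5: left by d4 = 2 → (-23/9, -116/15)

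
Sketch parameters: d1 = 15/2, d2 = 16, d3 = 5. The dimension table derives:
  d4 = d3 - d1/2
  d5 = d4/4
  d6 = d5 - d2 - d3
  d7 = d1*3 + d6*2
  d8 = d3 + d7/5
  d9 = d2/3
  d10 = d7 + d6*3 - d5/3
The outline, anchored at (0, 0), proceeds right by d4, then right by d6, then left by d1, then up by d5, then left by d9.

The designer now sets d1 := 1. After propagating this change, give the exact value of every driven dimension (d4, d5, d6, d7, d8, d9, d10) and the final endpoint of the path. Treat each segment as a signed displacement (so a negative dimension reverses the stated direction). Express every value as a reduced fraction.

Apply edit: d1 := 1
  d4 = d3 - d1/2 = 9/2
  d5 = d4/4 = 9/8
  d6 = d5 - d2 - d3 = -159/8
  d7 = d1*3 + d6*2 = -147/4
  d8 = d3 + d7/5 = -47/20
  d9 = d2/3 = 16/3
  d10 = d7 + d6*3 - d5/3 = -387/4
Walk from origin (0, 0):
  seg 1: right by d4 = 9/2 → (9/2, 0)
  seg 2: right by d6 = -159/8 → (-123/8, 0)
  seg 3: left by d1 = 1 → (-131/8, 0)
  seg 4: up by d5 = 9/8 → (-131/8, 9/8)
  seg 5: left by d9 = 16/3 → (-521/24, 9/8)

d4 = 9/2
d5 = 9/8
d6 = -159/8
d7 = -147/4
d8 = -47/20
d9 = 16/3
d10 = -387/4
endpoint = (-521/24, 9/8)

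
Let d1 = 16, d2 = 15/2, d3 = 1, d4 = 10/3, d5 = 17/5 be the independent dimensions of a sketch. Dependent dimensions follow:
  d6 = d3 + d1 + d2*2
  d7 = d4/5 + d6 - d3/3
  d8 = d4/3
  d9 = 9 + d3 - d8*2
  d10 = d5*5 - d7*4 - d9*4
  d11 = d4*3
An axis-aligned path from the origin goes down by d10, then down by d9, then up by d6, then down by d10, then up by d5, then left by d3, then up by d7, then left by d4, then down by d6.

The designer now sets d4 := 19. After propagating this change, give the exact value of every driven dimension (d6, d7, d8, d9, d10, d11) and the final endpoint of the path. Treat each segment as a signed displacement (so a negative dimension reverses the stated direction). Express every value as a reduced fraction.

Apply edit: d4 := 19
  d6 = d3 + d1 + d2*2 = 32
  d7 = d4/5 + d6 - d3/3 = 532/15
  d8 = d4/3 = 19/3
  d9 = 9 + d3 - d8*2 = -8/3
  d10 = d5*5 - d7*4 - d9*4 = -571/5
  d11 = d4*3 = 57
Walk from origin (0, 0):
  seg 1: down by d10 = -571/5 → (0, 571/5)
  seg 2: down by d9 = -8/3 → (0, 1753/15)
  seg 3: up by d6 = 32 → (0, 2233/15)
  seg 4: down by d10 = -571/5 → (0, 3946/15)
  seg 5: up by d5 = 17/5 → (0, 3997/15)
  seg 6: left by d3 = 1 → (-1, 3997/15)
  seg 7: up by d7 = 532/15 → (-1, 4529/15)
  seg 8: left by d4 = 19 → (-20, 4529/15)
  seg 9: down by d6 = 32 → (-20, 4049/15)

d6 = 32
d7 = 532/15
d8 = 19/3
d9 = -8/3
d10 = -571/5
d11 = 57
endpoint = (-20, 4049/15)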